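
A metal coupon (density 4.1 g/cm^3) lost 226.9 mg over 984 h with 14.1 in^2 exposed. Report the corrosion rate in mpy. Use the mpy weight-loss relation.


Apply the mpy weight-loss relation: CR = 534 * W / (D * A * T)
Numerator: 534 * 226.9 = 121164.6
Denominator: 4.1 * 14.1 * 984 = 56885.04
CR = 121164.6 / 56885.04 = 2.13 mpy

2.13 mpy


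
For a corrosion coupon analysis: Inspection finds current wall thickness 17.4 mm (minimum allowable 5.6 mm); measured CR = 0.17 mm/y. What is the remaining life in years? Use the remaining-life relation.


Apply the remaining-life relation: RL = (t_current − t_min) / CR
RL = (17.4 − 5.6) / 0.17 = 11.8 / 0.17 = 69.4 years

69.4 years


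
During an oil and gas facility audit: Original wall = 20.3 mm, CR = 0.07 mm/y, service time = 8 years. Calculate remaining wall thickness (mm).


Remaining wall = original − CR × time
t = 20.3 − 0.07*8 = 20.3 − 0.56 = 19.74 mm

19.74 mm


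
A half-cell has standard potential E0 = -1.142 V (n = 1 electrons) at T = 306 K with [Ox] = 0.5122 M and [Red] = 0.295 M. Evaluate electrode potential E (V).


Apply the Nernst equation: E = E0 + (RT/nF)*ln([Ox]/[Red])
Step 1: RT/nF = 8.314*306/(1*96485) = 0.02636766 V
Step 2: [Ox]/[Red] = 0.5122/0.295 = 1.736271
Step 3: ln(1.736271) = 0.55174
Step 4: correction = 0.02636766 * 0.55174 = 0.015 V
E = -1.142 + 0.015 = -1.127 V

-1.127 V


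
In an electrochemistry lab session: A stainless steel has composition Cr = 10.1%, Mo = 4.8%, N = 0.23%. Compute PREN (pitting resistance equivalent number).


Apply the PREN formula: PREN = Cr + 3.3*Mo + 16*N
PREN = 10.1 + 3.3*4.8 + 16*0.23
PREN = 10.1 + 15.84 + 3.68 = 29.62

29.62


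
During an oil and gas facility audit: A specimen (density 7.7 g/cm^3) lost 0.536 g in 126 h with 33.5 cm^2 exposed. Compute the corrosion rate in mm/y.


Apply the mm/y weight-loss relation: CR = 87600 * W / (D * A * T)
Numerator: 87600 * 0.536 = 46953.6
Denominator: 7.7 * 33.5 * 126 = 32501.7
CR = 46953.6 / 32501.7 = 1.44465 mm/y

1.44465 mm/y


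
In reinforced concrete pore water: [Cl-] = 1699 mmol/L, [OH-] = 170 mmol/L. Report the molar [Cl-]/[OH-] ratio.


Threshold parameter = [Cl-] / [OH-] (molar basis; both in mmol/L, so units cancel)
Ratio = 1699 / 170 = 9.99

9.99


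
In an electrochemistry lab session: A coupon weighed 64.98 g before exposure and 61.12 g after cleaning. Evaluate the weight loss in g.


Weight loss = initial − final
WL = 64.98 − 61.12 = 3.86 g

3.86 g


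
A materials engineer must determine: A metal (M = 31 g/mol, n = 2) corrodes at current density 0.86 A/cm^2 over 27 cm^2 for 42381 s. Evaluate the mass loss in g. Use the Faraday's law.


Apply Faraday's law: m = i*A*t*M / (n*F)
Total charge passed Q = i*A*t = 0.86*27*42381 = 984086.82 C
m = Q*M/(n*F) = 984086.82*31/(2*96485) = 158.0903 g

158.0903 g


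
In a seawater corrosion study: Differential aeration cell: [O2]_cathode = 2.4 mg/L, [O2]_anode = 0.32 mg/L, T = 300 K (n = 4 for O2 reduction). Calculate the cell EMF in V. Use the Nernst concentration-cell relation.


Apply the Nernst concentration-cell relation: E = (RT/nF)*ln(C_cathode/C_anode)
RT/nF = 8.314*300/(4*96485) = 0.00646266 V
ln(2.4/0.32) = 2.0149
E = 0.00646266 * 2.0149 = 0.01302 V

0.01302 V


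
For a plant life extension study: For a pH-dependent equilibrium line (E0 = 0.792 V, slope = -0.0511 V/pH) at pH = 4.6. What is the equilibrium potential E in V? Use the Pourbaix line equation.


Apply the Pourbaix line equation: E = E0 + slope*pH
E = 0.792 + (-0.0511)*4.6 = 0.792 + (-0.23506) = 0.55694 V
Rounded to 3 decimal places: E = 0.557 V

0.557 V


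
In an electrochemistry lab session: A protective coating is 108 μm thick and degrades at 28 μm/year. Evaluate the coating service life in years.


Service life = thickness / degradation rate
Life = 108 / 28 = 3.9 years

3.9 years


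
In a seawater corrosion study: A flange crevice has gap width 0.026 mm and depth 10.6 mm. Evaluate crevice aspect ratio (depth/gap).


Aspect ratio = depth / gap
Ratio = 10.6 / 0.026 = 407.7

407.7


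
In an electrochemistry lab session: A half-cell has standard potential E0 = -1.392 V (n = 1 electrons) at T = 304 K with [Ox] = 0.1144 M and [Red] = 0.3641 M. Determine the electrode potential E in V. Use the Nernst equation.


Apply the Nernst equation: E = E0 + (RT/nF)*ln([Ox]/[Red])
Step 1: RT/nF = 8.314*304/(1*96485) = 0.02619533 V
Step 2: [Ox]/[Red] = 0.1144/0.3641 = 0.314199
Step 3: ln(0.314199) = -1.157729
Step 4: correction = 0.02619533 * -1.157729 = -0.03 V
E = -1.392 + -0.03 = -1.422 V

-1.422 V


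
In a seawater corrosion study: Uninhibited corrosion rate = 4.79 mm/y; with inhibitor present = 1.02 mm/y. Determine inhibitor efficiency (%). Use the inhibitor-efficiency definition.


Apply the inhibitor-efficiency definition: IE = (CR_blank − CR_inh)/CR_blank × 100
IE = (4.79 − 1.02) / 4.79 × 100
IE = 3.77 / 4.79 × 100 = 78.7 %

78.7 %


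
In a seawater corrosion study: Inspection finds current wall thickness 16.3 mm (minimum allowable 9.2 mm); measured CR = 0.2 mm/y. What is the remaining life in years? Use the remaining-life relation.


Apply the remaining-life relation: RL = (t_current − t_min) / CR
RL = (16.3 − 9.2) / 0.2 = 7.1 / 0.2 = 35.5 years

35.5 years


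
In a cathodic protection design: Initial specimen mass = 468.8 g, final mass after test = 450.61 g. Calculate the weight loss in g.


Weight loss = initial − final
WL = 468.8 − 450.61 = 18.19 g

18.19 g


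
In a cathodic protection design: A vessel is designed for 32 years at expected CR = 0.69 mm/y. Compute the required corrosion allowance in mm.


Corrosion allowance = CR × design life
CA = 0.69 * 32 = 22.08 mm

22.08 mm


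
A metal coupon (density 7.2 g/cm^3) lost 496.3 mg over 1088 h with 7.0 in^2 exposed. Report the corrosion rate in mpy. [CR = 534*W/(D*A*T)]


Apply the mpy weight-loss relation: CR = 534 * W / (D * A * T)
Numerator: 534 * 496.3 = 265024.2
Denominator: 7.2 * 7.0 * 1088 = 54835.2
CR = 265024.2 / 54835.2 = 4.8331 mpy

4.8331 mpy


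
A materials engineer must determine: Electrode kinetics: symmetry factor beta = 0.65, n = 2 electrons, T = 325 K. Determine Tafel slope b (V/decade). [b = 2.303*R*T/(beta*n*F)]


Apply the Tafel slope relation: b = 2.303*R*T/(beta*n*F)
Numerator: 2.303 * 8.314 * 325 = 6222.82
Denominator: 0.65 * 2 * 96485 = 125430.5
b = 6222.82 / 125430.5 = 0.0496 V/decade

0.0496 V/decade


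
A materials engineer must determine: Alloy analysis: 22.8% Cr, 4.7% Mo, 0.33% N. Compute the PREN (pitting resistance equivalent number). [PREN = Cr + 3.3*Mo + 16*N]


Apply the PREN formula: PREN = Cr + 3.3*Mo + 16*N
PREN = 22.8 + 3.3*4.7 + 16*0.33
PREN = 22.8 + 15.51 + 5.28 = 43.59

43.59


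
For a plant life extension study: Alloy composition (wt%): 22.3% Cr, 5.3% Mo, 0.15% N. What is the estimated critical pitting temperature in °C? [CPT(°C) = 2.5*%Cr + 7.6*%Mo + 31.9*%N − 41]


Apply the ASTM G48 empirical CPT estimate: CPT(°C) = 2.5*%Cr + 7.6*%Mo + 31.9*%N − 41
2.5*22.3 = 55.75; 7.6*5.3 = 40.28; 31.9*0.15 = 4.785
CPT = 55.75 + 40.28 + 4.785 − 41 = 59.815 °C
Rounded to 0.1 °C: CPT ≈ 59.8 °C

59.8 °C


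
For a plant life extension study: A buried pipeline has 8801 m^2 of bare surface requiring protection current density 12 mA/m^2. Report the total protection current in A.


I = area * current density, then convert mA → A (÷1000)
I = 8801 * 12 / 1000 = 105.61 A

105.61 A


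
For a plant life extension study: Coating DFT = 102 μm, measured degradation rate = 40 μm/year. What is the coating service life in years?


Service life = thickness / degradation rate
Life = 102 / 40 = 2.6 years

2.6 years


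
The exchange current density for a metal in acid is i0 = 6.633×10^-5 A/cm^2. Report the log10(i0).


i0 = 6.633×10^-5 A/cm^2
log10(i0) = -4.178

-4.178


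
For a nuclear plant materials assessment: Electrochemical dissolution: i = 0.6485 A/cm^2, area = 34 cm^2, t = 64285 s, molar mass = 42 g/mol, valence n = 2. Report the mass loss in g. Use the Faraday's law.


Apply Faraday's law: m = i*A*t*M / (n*F)
Total charge passed Q = i*A*t = 0.6485*34*64285 = 1417419.965 C
m = Q*M/(n*F) = 1417419.965*42/(2*96485) = 308.502 g

308.502 g


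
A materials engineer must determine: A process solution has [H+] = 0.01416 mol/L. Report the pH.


pH = −log10[H+]
pH = −log10(0.01416) = 1.85

1.85


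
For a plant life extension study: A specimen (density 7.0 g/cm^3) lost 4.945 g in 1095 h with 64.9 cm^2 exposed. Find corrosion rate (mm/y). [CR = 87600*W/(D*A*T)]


Apply the mm/y weight-loss relation: CR = 87600 * W / (D * A * T)
Numerator: 87600 * 4.945 = 433182.0
Denominator: 7.0 * 64.9 * 1095 = 497458.5
CR = 433182.0 / 497458.5 = 0.87079 mm/y

0.87079 mm/y


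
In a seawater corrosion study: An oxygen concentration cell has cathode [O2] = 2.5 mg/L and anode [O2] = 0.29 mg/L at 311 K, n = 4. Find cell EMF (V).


Apply the Nernst concentration-cell relation: E = (RT/nF)*ln(C_cathode/C_anode)
RT/nF = 8.314*311/(4*96485) = 0.00669963 V
ln(2.5/0.29) = 2.15417
E = 0.00669963 * 2.15417 = 0.01443 V

0.01443 V


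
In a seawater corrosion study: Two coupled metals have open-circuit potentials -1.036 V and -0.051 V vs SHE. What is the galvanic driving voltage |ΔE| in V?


Driving voltage is the absolute potential difference.
|ΔE| = |-1.036 − (-0.051)| = 0.985 V

0.985 V


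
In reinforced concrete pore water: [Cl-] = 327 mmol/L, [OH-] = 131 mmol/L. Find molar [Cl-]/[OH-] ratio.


Threshold parameter = [Cl-] / [OH-] (molar basis; both in mmol/L, so units cancel)
Ratio = 327 / 131 = 2.5

2.5


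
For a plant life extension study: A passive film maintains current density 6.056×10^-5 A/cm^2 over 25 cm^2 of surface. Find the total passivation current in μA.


I = i_pass * A, then convert A → μA (×10^6)
I = 6.056×10^-5 * 25 * 10^6 = 1514.0 μA

1514.0 μA


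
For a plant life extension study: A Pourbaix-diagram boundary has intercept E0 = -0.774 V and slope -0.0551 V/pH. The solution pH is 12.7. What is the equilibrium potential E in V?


Apply the Pourbaix line equation: E = E0 + slope*pH
E = -0.774 + (-0.0551)*12.7 = -0.774 + (-0.69977) = -1.47377 V
Rounded to 4 decimal places: E = -1.4738 V

-1.4738 V


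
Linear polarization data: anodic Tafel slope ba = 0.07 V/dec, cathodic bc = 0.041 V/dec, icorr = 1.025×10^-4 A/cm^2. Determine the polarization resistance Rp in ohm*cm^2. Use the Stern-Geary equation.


Apply the Stern-Geary equation: Rp = ba*bc / (2.303*icorr*(ba+bc))
ba*bc = 0.07*0.041 = 0.00287
ba+bc = 0.111; 2.303*icorr*(ba+bc) = 2.303*1.025×10^-4*0.111 = 2.6202382×10^-5
Rp = 0.00287 / 2.6202382×10^-5 = 109.53 ohm*cm^2

109.53 ohm*cm^2


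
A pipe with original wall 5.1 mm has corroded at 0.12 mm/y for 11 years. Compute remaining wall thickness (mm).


Remaining wall = original − CR × time
t = 5.1 − 0.12*11 = 5.1 − 1.32 = 3.78 mm

3.78 mm


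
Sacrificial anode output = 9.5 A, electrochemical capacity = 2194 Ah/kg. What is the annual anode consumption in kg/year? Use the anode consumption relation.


Annual consumption = current * hours per year / capacity
Rate = 9.5 * 8760 / 2194 = 37.9 kg/year

37.9 kg/year


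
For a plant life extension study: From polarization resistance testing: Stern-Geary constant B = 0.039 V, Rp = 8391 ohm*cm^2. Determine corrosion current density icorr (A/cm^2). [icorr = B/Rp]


Apply the Stern-Geary relation: icorr = B / Rp
icorr = 0.039 / 8391 = 4.648×10^-6 A/cm^2

4.648×10^-6 A/cm^2


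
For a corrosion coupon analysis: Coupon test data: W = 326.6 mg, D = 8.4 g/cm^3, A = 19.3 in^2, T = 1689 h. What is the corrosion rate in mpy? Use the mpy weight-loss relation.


Apply the mpy weight-loss relation: CR = 534 * W / (D * A * T)
Numerator: 534 * 326.6 = 174404.4
Denominator: 8.4 * 19.3 * 1689 = 273820.68
CR = 174404.4 / 273820.68 = 0.6369 mpy

0.6369 mpy


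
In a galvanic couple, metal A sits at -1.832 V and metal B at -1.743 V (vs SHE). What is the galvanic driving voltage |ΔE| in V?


Driving voltage is the absolute potential difference.
|ΔE| = |-1.832 − (-1.743)| = 0.089 V

0.089 V


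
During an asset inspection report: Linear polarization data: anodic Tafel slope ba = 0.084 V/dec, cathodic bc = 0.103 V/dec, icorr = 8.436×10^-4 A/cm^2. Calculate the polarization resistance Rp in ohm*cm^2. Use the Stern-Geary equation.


Apply the Stern-Geary equation: Rp = ba*bc / (2.303*icorr*(ba+bc))
ba*bc = 0.084*0.103 = 0.008652
ba+bc = 0.187; 2.303*icorr*(ba+bc) = 2.303*8.436×10^-4*0.187 = 3.6330562×10^-4
Rp = 0.008652 / 3.6330562×10^-4 = 23.8 ohm*cm^2

23.8 ohm*cm^2


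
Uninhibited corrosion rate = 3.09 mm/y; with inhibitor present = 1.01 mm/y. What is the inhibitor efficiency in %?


Apply the inhibitor-efficiency definition: IE = (CR_blank − CR_inh)/CR_blank × 100
IE = (3.09 − 1.01) / 3.09 × 100
IE = 2.08 / 3.09 × 100 = 67.3 %

67.3 %


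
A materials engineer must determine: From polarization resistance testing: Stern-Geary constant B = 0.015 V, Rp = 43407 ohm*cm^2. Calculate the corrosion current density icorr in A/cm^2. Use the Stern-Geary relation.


Apply the Stern-Geary relation: icorr = B / Rp
icorr = 0.015 / 43407 = 3.456×10^-7 A/cm^2

3.456×10^-7 A/cm^2


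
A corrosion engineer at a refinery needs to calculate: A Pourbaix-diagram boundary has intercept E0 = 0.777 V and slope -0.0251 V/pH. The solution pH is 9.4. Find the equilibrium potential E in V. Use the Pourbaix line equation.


Apply the Pourbaix line equation: E = E0 + slope*pH
E = 0.777 + (-0.0251)*9.4 = 0.777 + (-0.23594) = 0.54106 V
Rounded to 3 decimal places: E = 0.541 V

0.541 V


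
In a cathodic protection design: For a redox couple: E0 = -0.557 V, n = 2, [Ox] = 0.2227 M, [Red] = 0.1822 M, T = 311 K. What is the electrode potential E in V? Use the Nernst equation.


Apply the Nernst equation: E = E0 + (RT/nF)*ln([Ox]/[Red])
Step 1: RT/nF = 8.314*311/(2*96485) = 0.01339925 V
Step 2: [Ox]/[Red] = 0.2227/0.1822 = 1.222283
Step 3: ln(1.222283) = 0.20072
Step 4: correction = 0.01339925 * 0.20072 = 0.003 V
E = -0.557 + 0.003 = -0.554 V

-0.554 V


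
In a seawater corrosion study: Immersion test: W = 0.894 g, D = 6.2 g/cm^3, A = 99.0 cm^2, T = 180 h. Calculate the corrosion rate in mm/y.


Apply the mm/y weight-loss relation: CR = 87600 * W / (D * A * T)
Numerator: 87600 * 0.894 = 78314.4
Denominator: 6.2 * 99.0 * 180 = 110484.0
CR = 78314.4 / 110484.0 = 0.7088 mm/y

0.7088 mm/y


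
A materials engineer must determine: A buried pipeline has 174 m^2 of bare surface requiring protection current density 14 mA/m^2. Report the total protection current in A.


I = area * current density, then convert mA → A (÷1000)
I = 174 * 14 / 1000 = 2.44 A

2.44 A


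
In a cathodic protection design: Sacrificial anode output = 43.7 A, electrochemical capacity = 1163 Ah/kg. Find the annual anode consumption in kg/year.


Annual consumption = current * hours per year / capacity
Rate = 43.7 * 8760 / 1163 = 329.2 kg/year

329.2 kg/year


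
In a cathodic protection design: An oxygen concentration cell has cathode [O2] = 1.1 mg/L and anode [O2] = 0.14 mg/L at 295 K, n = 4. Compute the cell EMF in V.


Apply the Nernst concentration-cell relation: E = (RT/nF)*ln(C_cathode/C_anode)
RT/nF = 8.314*295/(4*96485) = 0.00635495 V
ln(1.1/0.14) = 2.06142
E = 0.00635495 * 2.06142 = 0.0131 V

0.0131 V


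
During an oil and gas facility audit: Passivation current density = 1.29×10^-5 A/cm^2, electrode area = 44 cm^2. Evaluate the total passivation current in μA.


I = i_pass * A, then convert A → μA (×10^6)
I = 1.29×10^-5 * 44 * 10^6 = 567.6 μA

567.6 μA


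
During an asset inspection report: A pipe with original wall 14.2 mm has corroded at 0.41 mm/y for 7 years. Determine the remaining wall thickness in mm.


Remaining wall = original − CR × time
t = 14.2 − 0.41*7 = 14.2 − 2.87 = 11.33 mm

11.33 mm


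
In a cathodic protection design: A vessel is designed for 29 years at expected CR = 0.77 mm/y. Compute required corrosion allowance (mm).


Corrosion allowance = CR × design life
CA = 0.77 * 29 = 22.33 mm

22.33 mm


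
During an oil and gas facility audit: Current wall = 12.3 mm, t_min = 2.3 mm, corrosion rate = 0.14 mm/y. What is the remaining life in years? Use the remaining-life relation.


Apply the remaining-life relation: RL = (t_current − t_min) / CR
RL = (12.3 − 2.3) / 0.14 = 10.0 / 0.14 = 71.4 years

71.4 years


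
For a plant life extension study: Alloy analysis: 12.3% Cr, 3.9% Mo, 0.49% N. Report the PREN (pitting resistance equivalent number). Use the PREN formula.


Apply the PREN formula: PREN = Cr + 3.3*Mo + 16*N
PREN = 12.3 + 3.3*3.9 + 16*0.49
PREN = 12.3 + 12.87 + 7.84 = 33.01

33.01


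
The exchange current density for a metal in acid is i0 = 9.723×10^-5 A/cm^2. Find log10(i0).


i0 = 9.723×10^-5 A/cm^2
log10(i0) = -4.012

-4.012


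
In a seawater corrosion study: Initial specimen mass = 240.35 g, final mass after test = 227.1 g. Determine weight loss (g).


Weight loss = initial − final
WL = 240.35 − 227.1 = 13.25 g

13.25 g


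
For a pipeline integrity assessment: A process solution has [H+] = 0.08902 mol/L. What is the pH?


pH = −log10[H+]
pH = −log10(0.08902) = 1.05

1.05


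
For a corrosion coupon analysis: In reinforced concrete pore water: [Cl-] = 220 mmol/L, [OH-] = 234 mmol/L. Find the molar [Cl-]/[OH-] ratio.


Threshold parameter = [Cl-] / [OH-] (molar basis; both in mmol/L, so units cancel)
Ratio = 220 / 234 = 0.94

0.94


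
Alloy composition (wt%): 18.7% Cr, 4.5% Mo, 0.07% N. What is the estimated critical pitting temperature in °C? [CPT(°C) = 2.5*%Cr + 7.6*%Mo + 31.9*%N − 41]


Apply the ASTM G48 empirical CPT estimate: CPT(°C) = 2.5*%Cr + 7.6*%Mo + 31.9*%N − 41
2.5*18.7 = 46.75; 7.6*4.5 = 34.2; 31.9*0.07 = 2.233
CPT = 46.75 + 34.2 + 2.233 − 41 = 42.183 °C
Rounded to 0.1 °C: CPT ≈ 42.2 °C

42.2 °C


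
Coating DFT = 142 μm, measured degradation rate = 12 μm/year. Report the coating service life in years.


Service life = thickness / degradation rate
Life = 142 / 12 = 11.8 years

11.8 years


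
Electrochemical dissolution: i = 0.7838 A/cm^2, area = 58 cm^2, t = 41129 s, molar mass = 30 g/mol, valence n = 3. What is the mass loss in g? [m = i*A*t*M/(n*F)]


Apply Faraday's law: m = i*A*t*M / (n*F)
Total charge passed Q = i*A*t = 0.7838*58*41129 = 1869740.7916 C
m = Q*M/(n*F) = 1869740.7916*30/(3*96485) = 193.78564 g

193.78564 g


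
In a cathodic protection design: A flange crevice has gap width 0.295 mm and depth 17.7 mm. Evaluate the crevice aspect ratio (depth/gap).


Aspect ratio = depth / gap
Ratio = 17.7 / 0.295 = 60.0

60.0


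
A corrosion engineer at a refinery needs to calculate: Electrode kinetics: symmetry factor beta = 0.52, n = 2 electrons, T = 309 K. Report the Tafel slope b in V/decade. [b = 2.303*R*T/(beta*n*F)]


Apply the Tafel slope relation: b = 2.303*R*T/(beta*n*F)
Numerator: 2.303 * 8.314 * 309 = 5916.47
Denominator: 0.52 * 2 * 96485 = 100344.4
b = 5916.47 / 100344.4 = 0.059 V/decade

0.059 V/decade


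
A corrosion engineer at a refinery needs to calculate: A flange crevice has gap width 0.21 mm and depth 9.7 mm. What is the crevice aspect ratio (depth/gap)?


Aspect ratio = depth / gap
Ratio = 9.7 / 0.21 = 46.2

46.2


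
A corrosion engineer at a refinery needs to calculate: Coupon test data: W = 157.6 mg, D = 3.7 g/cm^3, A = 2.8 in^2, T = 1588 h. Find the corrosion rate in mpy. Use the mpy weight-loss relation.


Apply the mpy weight-loss relation: CR = 534 * W / (D * A * T)
Numerator: 534 * 157.6 = 84158.4
Denominator: 3.7 * 2.8 * 1588 = 16451.68
CR = 84158.4 / 16451.68 = 5.11549 mpy

5.11549 mpy


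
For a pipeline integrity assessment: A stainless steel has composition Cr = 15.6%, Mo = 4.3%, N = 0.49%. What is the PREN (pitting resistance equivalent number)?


Apply the PREN formula: PREN = Cr + 3.3*Mo + 16*N
PREN = 15.6 + 3.3*4.3 + 16*0.49
PREN = 15.6 + 14.19 + 7.84 = 37.63

37.63


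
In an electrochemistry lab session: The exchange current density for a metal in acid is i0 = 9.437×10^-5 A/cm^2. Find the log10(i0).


i0 = 9.437×10^-5 A/cm^2
log10(i0) = -4.025

-4.025


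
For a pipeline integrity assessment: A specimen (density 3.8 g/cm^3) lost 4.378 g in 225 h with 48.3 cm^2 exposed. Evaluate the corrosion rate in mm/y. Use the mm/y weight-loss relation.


Apply the mm/y weight-loss relation: CR = 87600 * W / (D * A * T)
Numerator: 87600 * 4.378 = 383512.8
Denominator: 3.8 * 48.3 * 225 = 41296.5
CR = 383512.8 / 41296.5 = 9.2868 mm/y

9.2868 mm/y


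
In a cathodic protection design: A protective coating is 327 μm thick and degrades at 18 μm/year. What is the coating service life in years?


Service life = thickness / degradation rate
Life = 327 / 18 = 18.2 years

18.2 years


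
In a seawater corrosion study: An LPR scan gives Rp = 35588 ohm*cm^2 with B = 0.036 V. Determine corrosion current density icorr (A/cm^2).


Apply the Stern-Geary relation: icorr = B / Rp
icorr = 0.036 / 35588 = 1.012×10^-6 A/cm^2

1.012×10^-6 A/cm^2


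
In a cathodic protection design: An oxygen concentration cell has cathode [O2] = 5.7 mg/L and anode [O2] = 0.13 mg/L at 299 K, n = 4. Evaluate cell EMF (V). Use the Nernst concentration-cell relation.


Apply the Nernst concentration-cell relation: E = (RT/nF)*ln(C_cathode/C_anode)
RT/nF = 8.314*299/(4*96485) = 0.00644112 V
ln(5.7/0.13) = 3.78069
E = 0.00644112 * 3.78069 = 0.02435 V

0.02435 V


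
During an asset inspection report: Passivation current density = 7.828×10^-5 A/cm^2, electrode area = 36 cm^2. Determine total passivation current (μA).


I = i_pass * A, then convert A → μA (×10^6)
I = 7.828×10^-5 * 36 * 10^6 = 2818.08 μA

2818.08 μA


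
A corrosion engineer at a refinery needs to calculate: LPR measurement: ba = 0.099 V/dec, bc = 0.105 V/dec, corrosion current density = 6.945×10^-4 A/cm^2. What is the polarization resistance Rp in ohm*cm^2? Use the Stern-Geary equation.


Apply the Stern-Geary equation: Rp = ba*bc / (2.303*icorr*(ba+bc))
ba*bc = 0.099*0.105 = 0.010395
ba+bc = 0.204; 2.303*icorr*(ba+bc) = 2.303*6.945×10^-4*0.204 = 3.2628443×10^-4
Rp = 0.010395 / 3.2628443×10^-4 = 31.86 ohm*cm^2

31.86 ohm*cm^2


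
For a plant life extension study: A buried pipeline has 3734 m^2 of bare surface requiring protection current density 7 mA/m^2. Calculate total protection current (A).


I = area * current density, then convert mA → A (÷1000)
I = 3734 * 7 / 1000 = 26.14 A

26.14 A


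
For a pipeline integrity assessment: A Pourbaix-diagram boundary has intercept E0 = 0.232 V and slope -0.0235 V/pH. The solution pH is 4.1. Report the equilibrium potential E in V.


Apply the Pourbaix line equation: E = E0 + slope*pH
E = 0.232 + (-0.0235)*4.1 = 0.232 + (-0.09635) = 0.13565 V
Rounded to 4 decimal places: E = 0.1357 V

0.1357 V


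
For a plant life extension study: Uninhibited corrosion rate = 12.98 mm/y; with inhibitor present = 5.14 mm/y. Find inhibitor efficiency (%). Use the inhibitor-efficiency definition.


Apply the inhibitor-efficiency definition: IE = (CR_blank − CR_inh)/CR_blank × 100
IE = (12.98 − 5.14) / 12.98 × 100
IE = 7.84 / 12.98 × 100 = 60.4 %

60.4 %


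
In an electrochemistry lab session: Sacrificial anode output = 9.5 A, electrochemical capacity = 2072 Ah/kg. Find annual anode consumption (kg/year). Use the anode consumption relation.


Annual consumption = current * hours per year / capacity
Rate = 9.5 * 8760 / 2072 = 40.2 kg/year

40.2 kg/year


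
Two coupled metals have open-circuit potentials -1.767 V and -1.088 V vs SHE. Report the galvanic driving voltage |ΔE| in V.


Driving voltage is the absolute potential difference.
|ΔE| = |-1.767 − (-1.088)| = 0.679 V

0.679 V


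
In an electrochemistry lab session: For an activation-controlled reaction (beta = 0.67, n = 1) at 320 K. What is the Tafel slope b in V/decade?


Apply the Tafel slope relation: b = 2.303*R*T/(beta*n*F)
Numerator: 2.303 * 8.314 * 320 = 6127.09
Denominator: 0.67 * 1 * 96485 = 64644.95
b = 6127.09 / 64644.95 = 0.095 V/decade

0.095 V/decade


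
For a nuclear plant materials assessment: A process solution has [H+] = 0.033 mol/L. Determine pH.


pH = −log10[H+]
pH = −log10(0.033) = 1.48

1.48


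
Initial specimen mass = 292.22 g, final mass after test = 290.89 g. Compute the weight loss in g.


Weight loss = initial − final
WL = 292.22 − 290.89 = 1.33 g

1.33 g


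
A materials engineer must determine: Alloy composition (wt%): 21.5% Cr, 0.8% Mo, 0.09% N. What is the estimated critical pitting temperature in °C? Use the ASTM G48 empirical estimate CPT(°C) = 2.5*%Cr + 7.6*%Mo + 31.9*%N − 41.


Apply the ASTM G48 empirical CPT estimate: CPT(°C) = 2.5*%Cr + 7.6*%Mo + 31.9*%N − 41
2.5*21.5 = 53.75; 7.6*0.8 = 6.08; 31.9*0.09 = 2.871
CPT = 53.75 + 6.08 + 2.871 − 41 = 21.701 °C
Rounded to 0.1 °C: CPT ≈ 21.7 °C

21.7 °C


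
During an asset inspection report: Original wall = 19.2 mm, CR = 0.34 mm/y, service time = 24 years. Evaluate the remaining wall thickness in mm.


Remaining wall = original − CR × time
t = 19.2 − 0.34*24 = 19.2 − 8.16 = 11.04 mm

11.04 mm


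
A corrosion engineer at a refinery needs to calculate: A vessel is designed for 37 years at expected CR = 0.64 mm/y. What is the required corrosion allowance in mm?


Corrosion allowance = CR × design life
CA = 0.64 * 37 = 23.68 mm

23.68 mm


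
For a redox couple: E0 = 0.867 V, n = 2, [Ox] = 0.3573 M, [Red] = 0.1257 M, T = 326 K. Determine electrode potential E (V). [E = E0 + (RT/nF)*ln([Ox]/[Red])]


Apply the Nernst equation: E = E0 + (RT/nF)*ln([Ox]/[Red])
Step 1: RT/nF = 8.314*326/(2*96485) = 0.01404552 V
Step 2: [Ox]/[Red] = 0.3573/0.1257 = 2.842482
Step 3: ln(2.842482) = 1.044678
Step 4: correction = 0.01404552 * 1.044678 = 0.0147 V
E = 0.867 + 0.0147 = 0.8817 V

0.8817 V


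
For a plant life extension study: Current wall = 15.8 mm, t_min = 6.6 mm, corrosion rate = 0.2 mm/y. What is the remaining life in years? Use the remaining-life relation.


Apply the remaining-life relation: RL = (t_current − t_min) / CR
RL = (15.8 − 6.6) / 0.2 = 9.2 / 0.2 = 46.0 years

46.0 years


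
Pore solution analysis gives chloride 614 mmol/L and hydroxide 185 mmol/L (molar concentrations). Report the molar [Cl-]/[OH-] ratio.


Threshold parameter = [Cl-] / [OH-] (molar basis; both in mmol/L, so units cancel)
Ratio = 614 / 185 = 3.32

3.32


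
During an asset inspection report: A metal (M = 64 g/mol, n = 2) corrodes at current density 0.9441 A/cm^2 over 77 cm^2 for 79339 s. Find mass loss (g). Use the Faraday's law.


Apply Faraday's law: m = i*A*t*M / (n*F)
Total charge passed Q = i*A*t = 0.9441*77*79339 = 5767604.1423 C
m = Q*M/(n*F) = 5767604.1423*64/(2*96485) = 1912.87073 g

1912.87073 g


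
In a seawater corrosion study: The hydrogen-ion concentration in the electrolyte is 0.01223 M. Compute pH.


pH = −log10[H+]
pH = −log10(0.01223) = 1.91

1.91


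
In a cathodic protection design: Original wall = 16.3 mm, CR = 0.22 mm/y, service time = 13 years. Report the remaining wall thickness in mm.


Remaining wall = original − CR × time
t = 16.3 − 0.22*13 = 16.3 − 2.86 = 13.44 mm

13.44 mm


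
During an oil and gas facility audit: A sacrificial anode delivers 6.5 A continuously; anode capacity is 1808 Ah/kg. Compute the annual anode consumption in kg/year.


Annual consumption = current * hours per year / capacity
Rate = 6.5 * 8760 / 1808 = 31.5 kg/year

31.5 kg/year


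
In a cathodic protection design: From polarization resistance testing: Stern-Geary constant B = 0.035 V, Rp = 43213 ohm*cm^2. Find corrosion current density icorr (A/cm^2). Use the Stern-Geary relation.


Apply the Stern-Geary relation: icorr = B / Rp
icorr = 0.035 / 43213 = 8.099×10^-7 A/cm^2

8.099×10^-7 A/cm^2


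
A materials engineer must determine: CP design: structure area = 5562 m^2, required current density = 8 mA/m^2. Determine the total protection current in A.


I = area * current density, then convert mA → A (÷1000)
I = 5562 * 8 / 1000 = 44.5 A

44.5 A


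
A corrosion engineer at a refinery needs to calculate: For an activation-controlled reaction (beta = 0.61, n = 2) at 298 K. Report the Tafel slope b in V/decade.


Apply the Tafel slope relation: b = 2.303*R*T/(beta*n*F)
Numerator: 2.303 * 8.314 * 298 = 5705.85
Denominator: 0.61 * 2 * 96485 = 117711.7
b = 5705.85 / 117711.7 = 0.0485 V/decade

0.0485 V/decade


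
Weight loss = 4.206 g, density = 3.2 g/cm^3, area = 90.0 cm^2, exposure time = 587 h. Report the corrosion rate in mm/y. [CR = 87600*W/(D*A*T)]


Apply the mm/y weight-loss relation: CR = 87600 * W / (D * A * T)
Numerator: 87600 * 4.206 = 368445.6
Denominator: 3.2 * 90.0 * 587 = 169056.0
CR = 368445.6 / 169056.0 = 2.17943 mm/y

2.17943 mm/y


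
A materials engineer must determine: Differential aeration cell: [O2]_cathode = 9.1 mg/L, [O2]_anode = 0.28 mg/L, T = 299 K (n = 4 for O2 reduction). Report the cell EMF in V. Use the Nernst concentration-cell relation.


Apply the Nernst concentration-cell relation: E = (RT/nF)*ln(C_cathode/C_anode)
RT/nF = 8.314*299/(4*96485) = 0.00644112 V
ln(9.1/0.28) = 3.48124
E = 0.00644112 * 3.48124 = 0.02242 V

0.02242 V


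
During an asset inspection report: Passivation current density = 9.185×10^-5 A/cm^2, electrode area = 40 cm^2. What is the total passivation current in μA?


I = i_pass * A, then convert A → μA (×10^6)
I = 9.185×10^-5 * 40 * 10^6 = 3674.0 μA

3674.0 μA


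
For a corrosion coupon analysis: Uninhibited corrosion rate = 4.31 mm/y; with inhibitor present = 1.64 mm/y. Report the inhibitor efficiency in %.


Apply the inhibitor-efficiency definition: IE = (CR_blank − CR_inh)/CR_blank × 100
IE = (4.31 − 1.64) / 4.31 × 100
IE = 2.67 / 4.31 × 100 = 61.9 %

61.9 %


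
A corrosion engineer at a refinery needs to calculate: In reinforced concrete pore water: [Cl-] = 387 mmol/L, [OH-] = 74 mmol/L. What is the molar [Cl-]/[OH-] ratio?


Threshold parameter = [Cl-] / [OH-] (molar basis; both in mmol/L, so units cancel)
Ratio = 387 / 74 = 5.23

5.23


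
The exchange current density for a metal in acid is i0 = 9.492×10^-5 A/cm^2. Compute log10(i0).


i0 = 9.492×10^-5 A/cm^2
log10(i0) = -4.023

-4.023


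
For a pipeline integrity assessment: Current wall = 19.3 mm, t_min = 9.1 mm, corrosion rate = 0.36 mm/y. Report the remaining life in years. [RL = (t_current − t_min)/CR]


Apply the remaining-life relation: RL = (t_current − t_min) / CR
RL = (19.3 − 9.1) / 0.36 = 10.2 / 0.36 = 28.3 years

28.3 years


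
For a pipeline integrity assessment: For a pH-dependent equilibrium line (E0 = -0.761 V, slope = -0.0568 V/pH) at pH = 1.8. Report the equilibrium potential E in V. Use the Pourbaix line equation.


Apply the Pourbaix line equation: E = E0 + slope*pH
E = -0.761 + (-0.0568)*1.8 = -0.761 + (-0.10224) = -0.86324 V
Rounded to 4 decimal places: E = -0.8632 V

-0.8632 V


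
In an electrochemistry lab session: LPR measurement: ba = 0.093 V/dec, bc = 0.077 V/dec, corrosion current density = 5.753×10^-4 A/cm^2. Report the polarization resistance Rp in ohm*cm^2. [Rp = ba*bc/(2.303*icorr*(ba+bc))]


Apply the Stern-Geary equation: Rp = ba*bc / (2.303*icorr*(ba+bc))
ba*bc = 0.093*0.077 = 0.007161
ba+bc = 0.17; 2.303*icorr*(ba+bc) = 2.303*5.753×10^-4*0.17 = 2.252357×10^-4
Rp = 0.007161 / 2.252357×10^-4 = 31.79 ohm*cm^2

31.79 ohm*cm^2


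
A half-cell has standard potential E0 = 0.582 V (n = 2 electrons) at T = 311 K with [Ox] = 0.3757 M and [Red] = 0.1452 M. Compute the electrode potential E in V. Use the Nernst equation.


Apply the Nernst equation: E = E0 + (RT/nF)*ln([Ox]/[Red])
Step 1: RT/nF = 8.314*311/(2*96485) = 0.01339925 V
Step 2: [Ox]/[Red] = 0.3757/0.1452 = 2.587466
Step 3: ln(2.587466) = 0.950679
Step 4: correction = 0.01339925 * 0.950679 = 0.0127 V
E = 0.582 + 0.0127 = 0.5947 V

0.5947 V


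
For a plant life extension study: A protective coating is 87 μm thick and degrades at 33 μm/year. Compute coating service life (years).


Service life = thickness / degradation rate
Life = 87 / 33 = 2.6 years

2.6 years


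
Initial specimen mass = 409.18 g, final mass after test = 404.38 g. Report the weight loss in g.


Weight loss = initial − final
WL = 409.18 − 404.38 = 4.8 g

4.8 g


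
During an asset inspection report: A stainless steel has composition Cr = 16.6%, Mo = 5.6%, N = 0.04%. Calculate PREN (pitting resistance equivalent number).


Apply the PREN formula: PREN = Cr + 3.3*Mo + 16*N
PREN = 16.6 + 3.3*5.6 + 16*0.04
PREN = 16.6 + 18.48 + 0.64 = 35.72

35.72


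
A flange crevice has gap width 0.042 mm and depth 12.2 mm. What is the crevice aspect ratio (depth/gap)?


Aspect ratio = depth / gap
Ratio = 12.2 / 0.042 = 290.5

290.5


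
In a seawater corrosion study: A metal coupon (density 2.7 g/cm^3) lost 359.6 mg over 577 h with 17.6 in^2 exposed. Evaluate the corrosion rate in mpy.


Apply the mpy weight-loss relation: CR = 534 * W / (D * A * T)
Numerator: 534 * 359.6 = 192026.4
Denominator: 2.7 * 17.6 * 577 = 27419.04
CR = 192026.4 / 27419.04 = 7.0034 mpy

7.0034 mpy


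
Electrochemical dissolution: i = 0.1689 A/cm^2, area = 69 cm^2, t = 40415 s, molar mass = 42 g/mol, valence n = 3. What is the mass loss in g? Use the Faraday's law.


Apply Faraday's law: m = i*A*t*M / (n*F)
Total charge passed Q = i*A*t = 0.1689*69*40415 = 471000.4515 C
m = Q*M/(n*F) = 471000.4515*42/(3*96485) = 68.34229 g

68.34229 g


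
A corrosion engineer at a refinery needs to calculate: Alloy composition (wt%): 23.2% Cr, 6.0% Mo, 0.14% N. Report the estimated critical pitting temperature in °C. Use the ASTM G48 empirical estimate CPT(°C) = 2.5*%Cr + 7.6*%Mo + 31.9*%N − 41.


Apply the ASTM G48 empirical CPT estimate: CPT(°C) = 2.5*%Cr + 7.6*%Mo + 31.9*%N − 41
2.5*23.2 = 58; 7.6*6.0 = 45.6; 31.9*0.14 = 4.466
CPT = 58 + 45.6 + 4.466 − 41 = 67.066 °C
Rounded to 0.1 °C: CPT ≈ 67.1 °C

67.1 °C


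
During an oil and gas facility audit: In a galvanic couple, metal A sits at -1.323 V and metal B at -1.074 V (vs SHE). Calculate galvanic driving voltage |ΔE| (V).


Driving voltage is the absolute potential difference.
|ΔE| = |-1.323 − (-1.074)| = 0.249 V

0.249 V


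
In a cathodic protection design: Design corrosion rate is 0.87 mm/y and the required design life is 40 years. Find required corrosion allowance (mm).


Corrosion allowance = CR × design life
CA = 0.87 * 40 = 34.8 mm

34.8 mm


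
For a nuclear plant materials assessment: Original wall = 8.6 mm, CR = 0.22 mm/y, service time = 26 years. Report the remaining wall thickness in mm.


Remaining wall = original − CR × time
t = 8.6 − 0.22*26 = 8.6 − 5.72 = 2.88 mm

2.88 mm


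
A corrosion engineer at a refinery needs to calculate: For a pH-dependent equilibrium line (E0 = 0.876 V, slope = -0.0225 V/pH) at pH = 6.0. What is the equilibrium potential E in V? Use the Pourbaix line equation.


Apply the Pourbaix line equation: E = E0 + slope*pH
E = 0.876 + (-0.0225)*6.0 = 0.876 + (-0.135) = 0.741 V
Rounded to 3 decimal places: E = 0.741 V

0.741 V


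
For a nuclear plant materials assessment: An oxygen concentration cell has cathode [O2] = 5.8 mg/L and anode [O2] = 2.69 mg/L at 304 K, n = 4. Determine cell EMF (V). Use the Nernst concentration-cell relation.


Apply the Nernst concentration-cell relation: E = (RT/nF)*ln(C_cathode/C_anode)
RT/nF = 8.314*304/(4*96485) = 0.00654883 V
ln(5.8/2.69) = 0.76832
E = 0.00654883 * 0.76832 = 0.00503 V

0.00503 V


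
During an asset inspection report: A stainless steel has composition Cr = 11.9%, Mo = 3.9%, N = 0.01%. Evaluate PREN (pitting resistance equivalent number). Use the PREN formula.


Apply the PREN formula: PREN = Cr + 3.3*Mo + 16*N
PREN = 11.9 + 3.3*3.9 + 16*0.01
PREN = 11.9 + 12.87 + 0.16 = 24.93

24.93


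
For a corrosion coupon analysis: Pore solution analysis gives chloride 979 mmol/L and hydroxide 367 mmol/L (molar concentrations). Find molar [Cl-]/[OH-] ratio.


Threshold parameter = [Cl-] / [OH-] (molar basis; both in mmol/L, so units cancel)
Ratio = 979 / 367 = 2.67

2.67


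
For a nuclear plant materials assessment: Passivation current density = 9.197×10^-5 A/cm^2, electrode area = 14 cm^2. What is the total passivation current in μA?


I = i_pass * A, then convert A → μA (×10^6)
I = 9.197×10^-5 * 14 * 10^6 = 1287.58 μA

1287.58 μA


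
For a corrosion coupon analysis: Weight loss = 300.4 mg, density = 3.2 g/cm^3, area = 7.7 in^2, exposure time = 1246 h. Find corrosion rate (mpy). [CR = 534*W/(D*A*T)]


Apply the mpy weight-loss relation: CR = 534 * W / (D * A * T)
Numerator: 534 * 300.4 = 160413.6
Denominator: 3.2 * 7.7 * 1246 = 30701.44
CR = 160413.6 / 30701.44 = 5.22495 mpy

5.22495 mpy


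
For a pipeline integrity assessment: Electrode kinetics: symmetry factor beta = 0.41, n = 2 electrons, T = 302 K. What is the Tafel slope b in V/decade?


Apply the Tafel slope relation: b = 2.303*R*T/(beta*n*F)
Numerator: 2.303 * 8.314 * 302 = 5782.44
Denominator: 0.41 * 2 * 96485 = 79117.7
b = 5782.44 / 79117.7 = 0.0731 V/decade

0.0731 V/decade


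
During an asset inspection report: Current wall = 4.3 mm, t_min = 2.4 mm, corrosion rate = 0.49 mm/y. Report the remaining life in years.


Apply the remaining-life relation: RL = (t_current − t_min) / CR
RL = (4.3 − 2.4) / 0.49 = 1.9 / 0.49 = 3.9 years

3.9 years


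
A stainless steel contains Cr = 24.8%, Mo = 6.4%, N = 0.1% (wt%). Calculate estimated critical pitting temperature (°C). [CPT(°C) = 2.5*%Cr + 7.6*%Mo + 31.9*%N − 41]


Apply the ASTM G48 empirical CPT estimate: CPT(°C) = 2.5*%Cr + 7.6*%Mo + 31.9*%N − 41
2.5*24.8 = 62; 7.6*6.4 = 48.64; 31.9*0.1 = 3.19
CPT = 62 + 48.64 + 3.19 − 41 = 72.83 °C
Rounded to 0.1 °C: CPT ≈ 72.8 °C

72.8 °C


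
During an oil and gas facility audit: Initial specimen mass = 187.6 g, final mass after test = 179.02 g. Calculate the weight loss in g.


Weight loss = initial − final
WL = 187.6 − 179.02 = 8.58 g

8.58 g


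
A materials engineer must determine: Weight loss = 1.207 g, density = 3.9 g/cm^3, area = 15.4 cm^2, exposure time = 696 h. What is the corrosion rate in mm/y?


Apply the mm/y weight-loss relation: CR = 87600 * W / (D * A * T)
Numerator: 87600 * 1.207 = 105733.2
Denominator: 3.9 * 15.4 * 696 = 41801.76
CR = 105733.2 / 41801.76 = 2.5294 mm/y

2.5294 mm/y


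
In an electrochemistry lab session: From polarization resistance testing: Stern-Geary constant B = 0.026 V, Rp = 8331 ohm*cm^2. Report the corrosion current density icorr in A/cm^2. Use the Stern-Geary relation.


Apply the Stern-Geary relation: icorr = B / Rp
icorr = 0.026 / 8331 = 3.121×10^-6 A/cm^2

3.121×10^-6 A/cm^2


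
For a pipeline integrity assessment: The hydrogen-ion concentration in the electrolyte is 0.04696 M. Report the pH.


pH = −log10[H+]
pH = −log10(0.04696) = 1.33

1.33


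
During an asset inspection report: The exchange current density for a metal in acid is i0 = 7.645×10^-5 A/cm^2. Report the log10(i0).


i0 = 7.645×10^-5 A/cm^2
log10(i0) = -4.117

-4.117


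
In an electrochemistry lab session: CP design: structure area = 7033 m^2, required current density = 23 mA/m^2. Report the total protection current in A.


I = area * current density, then convert mA → A (÷1000)
I = 7033 * 23 / 1000 = 161.76 A

161.76 A


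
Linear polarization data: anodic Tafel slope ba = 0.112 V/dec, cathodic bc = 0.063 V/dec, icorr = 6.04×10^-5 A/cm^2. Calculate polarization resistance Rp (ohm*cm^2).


Apply the Stern-Geary equation: Rp = ba*bc / (2.303*icorr*(ba+bc))
ba*bc = 0.112*0.063 = 0.007056
ba+bc = 0.175; 2.303*icorr*(ba+bc) = 2.303*6.04×10^-5*0.175 = 2.434271×10^-5
Rp = 0.007056 / 2.434271×10^-5 = 289.86 ohm*cm^2

289.86 ohm*cm^2
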